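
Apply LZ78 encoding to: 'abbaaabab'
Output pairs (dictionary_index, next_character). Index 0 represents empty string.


LZ78 encoding steps:
Dictionary: {0: ''}
Step 1: w='' (idx 0), next='a' -> output (0, 'a'), add 'a' as idx 1
Step 2: w='' (idx 0), next='b' -> output (0, 'b'), add 'b' as idx 2
Step 3: w='b' (idx 2), next='a' -> output (2, 'a'), add 'ba' as idx 3
Step 4: w='a' (idx 1), next='a' -> output (1, 'a'), add 'aa' as idx 4
Step 5: w='ba' (idx 3), next='b' -> output (3, 'b'), add 'bab' as idx 5


Encoded: [(0, 'a'), (0, 'b'), (2, 'a'), (1, 'a'), (3, 'b')]


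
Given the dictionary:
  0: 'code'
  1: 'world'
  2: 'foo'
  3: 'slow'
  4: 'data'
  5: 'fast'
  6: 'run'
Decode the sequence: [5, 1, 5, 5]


Look up each index in the dictionary:
  5 -> 'fast'
  1 -> 'world'
  5 -> 'fast'
  5 -> 'fast'

Decoded: "fast world fast fast"


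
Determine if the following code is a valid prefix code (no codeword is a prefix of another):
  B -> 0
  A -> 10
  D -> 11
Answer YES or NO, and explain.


Checking each pair (does one codeword prefix another?):
  B='0' vs A='10': no prefix
  B='0' vs D='11': no prefix
  A='10' vs B='0': no prefix
  A='10' vs D='11': no prefix
  D='11' vs B='0': no prefix
  D='11' vs A='10': no prefix
No violation found over all pairs.

YES -- this is a valid prefix code. No codeword is a prefix of any other codeword.


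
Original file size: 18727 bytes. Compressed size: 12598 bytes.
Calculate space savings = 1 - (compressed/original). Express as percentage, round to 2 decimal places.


ratio = compressed/original = 12598/18727 = 0.672719
savings = 1 - ratio = 1 - 0.672719 = 0.327281
as a percentage: 0.327281 * 100 = 32.73%

Space savings = 1 - 12598/18727 = 32.73%


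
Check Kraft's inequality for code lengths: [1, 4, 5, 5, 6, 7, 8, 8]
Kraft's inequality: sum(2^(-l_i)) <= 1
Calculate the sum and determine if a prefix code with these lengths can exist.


Sum = 2^(-1) + 2^(-4) + 2^(-5) + 2^(-5) + 2^(-6) + 2^(-7) + 2^(-8) + 2^(-8)
    = 0.5 + 0.0625 + 0.03125 + 0.03125 + 0.015625 + 0.0078125 + 0.00390625 + 0.00390625
    = 168/256 = 0.65625
Since 0.65625 <= 1, Kraft's inequality IS satisfied.
A prefix code with these lengths CAN exist.

Kraft sum = 0.65625. Satisfied.


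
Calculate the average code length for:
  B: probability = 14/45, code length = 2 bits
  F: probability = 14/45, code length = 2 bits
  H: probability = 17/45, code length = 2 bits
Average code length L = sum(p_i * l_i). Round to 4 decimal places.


Weighted contributions p_i * l_i:
  B: (14/45) * 2 = 28/45
  F: (14/45) * 2 = 28/45
  H: (17/45) * 2 = 34/45
Sum = (28 + 28 + 34)/45 = 90/45

L = 90/45 = 2.0000 bits/symbol


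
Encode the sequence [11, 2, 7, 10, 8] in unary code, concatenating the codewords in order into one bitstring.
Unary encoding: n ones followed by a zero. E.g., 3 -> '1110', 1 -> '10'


Encode each number as n ones followed by a terminating 0:
  11 -> 111111111110 (12 bits)
  2 -> 110 (3 bits)
  7 -> 11111110 (8 bits)
  10 -> 11111111110 (11 bits)
  8 -> 111111110 (9 bits)
Total length = 12 + 3 + 8 + 11 + 9 = 43 bits.

Unary([11, 2, 7, 10, 8]) = 1111111111101101111111011111111110111111110 (43 bits)


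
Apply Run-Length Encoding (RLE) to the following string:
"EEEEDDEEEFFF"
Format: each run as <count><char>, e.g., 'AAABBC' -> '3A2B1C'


Scanning runs left to right:
  i=0: run of 'E' x 4 -> '4E'
  i=4: run of 'D' x 2 -> '2D'
  i=6: run of 'E' x 3 -> '3E'
  i=9: run of 'F' x 3 -> '3F'

RLE = 4E2D3E3F


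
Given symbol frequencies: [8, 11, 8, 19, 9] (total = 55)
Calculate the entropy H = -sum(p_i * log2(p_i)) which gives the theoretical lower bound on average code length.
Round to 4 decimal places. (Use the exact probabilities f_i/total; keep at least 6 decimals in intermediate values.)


Per-symbol terms -p_i * log2(p_i) with p_i = f_i/55:
  p = 8/55 = 0.145455: log2(p) = -2.781360, -p*log2(p) = 0.404561
  p = 11/55 = 0.200000: log2(p) = -2.321928, -p*log2(p) = 0.464386
  p = 8/55 = 0.145455: log2(p) = -2.781360, -p*log2(p) = 0.404561
  p = 19/55 = 0.345455: log2(p) = -1.533432, -p*log2(p) = 0.529731
  p = 9/55 = 0.163636: log2(p) = -2.611435, -p*log2(p) = 0.427326
H = 0.404561 + 0.464386 + 0.404561 + 0.529731 + 0.427326 = 2.230565

H = 2.2306 bits/symbol


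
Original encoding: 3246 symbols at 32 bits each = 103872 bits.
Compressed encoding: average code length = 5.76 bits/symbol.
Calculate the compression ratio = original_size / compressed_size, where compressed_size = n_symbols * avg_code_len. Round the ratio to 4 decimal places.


original_size = n_symbols * orig_bits = 3246 * 32 = 103872 bits
compressed_size = n_symbols * avg_code_len = 3246 * 5.76 = 18696.96 bits
ratio = original_size / compressed_size = 103872 / 18696.96 = 5.5556

Compression ratio = 5.5556


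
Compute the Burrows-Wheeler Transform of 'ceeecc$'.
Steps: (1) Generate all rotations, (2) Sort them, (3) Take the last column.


Rotations (sorted):
  0: $ceeecc -> last char: c
  1: c$ceeec -> last char: c
  2: cc$ceee -> last char: e
  3: ceeecc$ -> last char: $
  4: ecc$cee -> last char: e
  5: eecc$ce -> last char: e
  6: eeecc$c -> last char: c


BWT = cce$eec


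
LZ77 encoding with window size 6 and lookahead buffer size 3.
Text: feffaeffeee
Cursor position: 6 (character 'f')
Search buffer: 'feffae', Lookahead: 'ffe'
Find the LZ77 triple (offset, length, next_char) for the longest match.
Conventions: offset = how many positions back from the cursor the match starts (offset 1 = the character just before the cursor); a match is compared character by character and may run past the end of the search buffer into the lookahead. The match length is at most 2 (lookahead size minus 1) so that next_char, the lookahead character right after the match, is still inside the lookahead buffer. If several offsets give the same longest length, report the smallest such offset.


Try each offset into the search buffer:
  offset=1 (pos 5, char 'e'): match length 0
  offset=2 (pos 4, char 'a'): match length 0
  offset=3 (pos 3, char 'f'): match length 1
  offset=4 (pos 2, char 'f'): match length 2
  offset=5 (pos 1, char 'e'): match length 0
  offset=6 (pos 0, char 'f'): match length 1
Longest match has length 2 at offset 4.
next_char = character at position 6 + 2 = 8 -> 'e'

Best match: offset=4, length=2 (matching 'ff' starting at position 2)
LZ77 triple: (4, 2, 'e')


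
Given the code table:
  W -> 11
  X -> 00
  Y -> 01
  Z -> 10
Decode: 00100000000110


Decoding:
00 -> X
10 -> Z
00 -> X
00 -> X
00 -> X
01 -> Y
10 -> Z


Result: XZXXXYZ


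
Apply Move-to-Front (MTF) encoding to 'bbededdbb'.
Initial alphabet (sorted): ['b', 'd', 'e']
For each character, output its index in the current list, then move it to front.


MTF encoding:
'b': index 0 in ['b', 'd', 'e'] -> ['b', 'd', 'e']
'b': index 0 in ['b', 'd', 'e'] -> ['b', 'd', 'e']
'e': index 2 in ['b', 'd', 'e'] -> ['e', 'b', 'd']
'd': index 2 in ['e', 'b', 'd'] -> ['d', 'e', 'b']
'e': index 1 in ['d', 'e', 'b'] -> ['e', 'd', 'b']
'd': index 1 in ['e', 'd', 'b'] -> ['d', 'e', 'b']
'd': index 0 in ['d', 'e', 'b'] -> ['d', 'e', 'b']
'b': index 2 in ['d', 'e', 'b'] -> ['b', 'd', 'e']
'b': index 0 in ['b', 'd', 'e'] -> ['b', 'd', 'e']


Output: [0, 0, 2, 2, 1, 1, 0, 2, 0]


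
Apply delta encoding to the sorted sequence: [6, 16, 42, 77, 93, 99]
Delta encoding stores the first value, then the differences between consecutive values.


First value: 6
Deltas:
  16 - 6 = 10
  42 - 16 = 26
  77 - 42 = 35
  93 - 77 = 16
  99 - 93 = 6


Delta encoded: [6, 10, 26, 35, 16, 6]


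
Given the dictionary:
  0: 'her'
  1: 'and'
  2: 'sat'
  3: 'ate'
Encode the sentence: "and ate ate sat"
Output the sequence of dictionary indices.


Look up each word in the dictionary:
  'and' -> 1
  'ate' -> 3
  'ate' -> 3
  'sat' -> 2

Encoded: [1, 3, 3, 2]


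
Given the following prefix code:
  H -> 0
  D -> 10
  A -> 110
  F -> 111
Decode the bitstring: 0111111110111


Decoding step by step:
Bits 0 -> H
Bits 111 -> F
Bits 111 -> F
Bits 110 -> A
Bits 111 -> F


Decoded message: HFFAF


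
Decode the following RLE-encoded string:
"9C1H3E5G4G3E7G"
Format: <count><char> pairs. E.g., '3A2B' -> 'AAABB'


Expanding each <count><char> pair:
  9C -> 'CCCCCCCCC'
  1H -> 'H'
  3E -> 'EEE'
  5G -> 'GGGGG'
  4G -> 'GGGG'
  3E -> 'EEE'
  7G -> 'GGGGGGG'

Decoded = CCCCCCCCCHEEEGGGGGGGGGEEEGGGGGGG


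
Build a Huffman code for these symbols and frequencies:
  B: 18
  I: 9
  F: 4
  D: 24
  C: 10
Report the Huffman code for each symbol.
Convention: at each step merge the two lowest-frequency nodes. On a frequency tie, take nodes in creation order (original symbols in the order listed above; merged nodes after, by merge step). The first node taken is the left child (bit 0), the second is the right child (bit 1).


Huffman tree construction:
Step 1: Merge F(4) + I(9) = 13
Step 2: Merge C(10) + (F+I)(13) = 23
Step 3: Merge B(18) + (C+(F+I))(23) = 41
Step 4: Merge D(24) + (B+(C+(F+I)))(41) = 65
Read each symbol's code off the tree from the root (left child = 0, right child = 1).

Codes:
  B: 10 (length 2)
  I: 1111 (length 4)
  F: 1110 (length 4)
  D: 0 (length 1)
  C: 110 (length 3)
Average code length: 142/65 = 2.1846 bits/symbol


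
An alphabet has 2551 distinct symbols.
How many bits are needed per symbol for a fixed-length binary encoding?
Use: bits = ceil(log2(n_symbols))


log2(2551) = 11.3168
Bracket: 2^11 = 2048 < 2551 <= 2^12 = 4096
So ceil(log2(2551)) = 12

bits = ceil(log2(2551)) = ceil(11.3168) = 12 bits


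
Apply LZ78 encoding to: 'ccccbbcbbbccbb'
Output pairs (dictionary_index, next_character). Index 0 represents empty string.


LZ78 encoding steps:
Dictionary: {0: ''}
Step 1: w='' (idx 0), next='c' -> output (0, 'c'), add 'c' as idx 1
Step 2: w='c' (idx 1), next='c' -> output (1, 'c'), add 'cc' as idx 2
Step 3: w='c' (idx 1), next='b' -> output (1, 'b'), add 'cb' as idx 3
Step 4: w='' (idx 0), next='b' -> output (0, 'b'), add 'b' as idx 4
Step 5: w='cb' (idx 3), next='b' -> output (3, 'b'), add 'cbb' as idx 5
Step 6: w='b' (idx 4), next='c' -> output (4, 'c'), add 'bc' as idx 6
Step 7: w='cbb' (idx 5), end of input -> output (5, '')


Encoded: [(0, 'c'), (1, 'c'), (1, 'b'), (0, 'b'), (3, 'b'), (4, 'c'), (5, '')]


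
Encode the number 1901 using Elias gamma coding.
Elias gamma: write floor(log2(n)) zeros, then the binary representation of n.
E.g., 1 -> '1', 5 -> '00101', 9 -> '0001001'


num_bits = floor(log2(1901)) + 1 = 11
leading_zeros = num_bits - 1 = 10
binary(1901) = 11101101101

Elias gamma(1901) = '0000000000' + '11101101101' = 000000000011101101101 (21 bits)


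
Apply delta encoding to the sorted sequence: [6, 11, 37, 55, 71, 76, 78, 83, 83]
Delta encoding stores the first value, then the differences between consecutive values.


First value: 6
Deltas:
  11 - 6 = 5
  37 - 11 = 26
  55 - 37 = 18
  71 - 55 = 16
  76 - 71 = 5
  78 - 76 = 2
  83 - 78 = 5
  83 - 83 = 0


Delta encoded: [6, 5, 26, 18, 16, 5, 2, 5, 0]


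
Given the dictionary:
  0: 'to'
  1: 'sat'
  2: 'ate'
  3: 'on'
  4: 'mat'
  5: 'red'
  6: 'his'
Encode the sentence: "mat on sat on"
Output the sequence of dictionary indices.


Look up each word in the dictionary:
  'mat' -> 4
  'on' -> 3
  'sat' -> 1
  'on' -> 3

Encoded: [4, 3, 1, 3]


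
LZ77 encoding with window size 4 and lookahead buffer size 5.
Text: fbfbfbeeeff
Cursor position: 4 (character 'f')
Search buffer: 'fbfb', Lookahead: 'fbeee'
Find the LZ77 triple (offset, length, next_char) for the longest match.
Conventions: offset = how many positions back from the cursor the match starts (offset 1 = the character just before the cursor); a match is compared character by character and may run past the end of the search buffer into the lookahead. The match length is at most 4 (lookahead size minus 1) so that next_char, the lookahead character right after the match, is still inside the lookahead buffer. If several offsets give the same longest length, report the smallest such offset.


Try each offset into the search buffer:
  offset=1 (pos 3, char 'b'): match length 0
  offset=2 (pos 2, char 'f'): match length 2
  offset=3 (pos 1, char 'b'): match length 0
  offset=4 (pos 0, char 'f'): match length 2
Longest match has length 2, found at offsets 2, 4; take the smallest, offset 2.
next_char = character at position 4 + 2 = 6 -> 'e'

Best match: offset=2, length=2 (matching 'fb' starting at position 2)
LZ77 triple: (2, 2, 'e')


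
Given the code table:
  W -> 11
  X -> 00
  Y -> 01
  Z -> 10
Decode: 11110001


Decoding:
11 -> W
11 -> W
00 -> X
01 -> Y


Result: WWXY


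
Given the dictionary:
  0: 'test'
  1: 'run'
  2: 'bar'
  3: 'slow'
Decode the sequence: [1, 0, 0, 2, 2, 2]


Look up each index in the dictionary:
  1 -> 'run'
  0 -> 'test'
  0 -> 'test'
  2 -> 'bar'
  2 -> 'bar'
  2 -> 'bar'

Decoded: "run test test bar bar bar"


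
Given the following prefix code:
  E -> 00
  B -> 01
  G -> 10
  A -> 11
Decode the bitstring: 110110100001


Decoding step by step:
Bits 11 -> A
Bits 01 -> B
Bits 10 -> G
Bits 10 -> G
Bits 00 -> E
Bits 01 -> B


Decoded message: ABGGEB


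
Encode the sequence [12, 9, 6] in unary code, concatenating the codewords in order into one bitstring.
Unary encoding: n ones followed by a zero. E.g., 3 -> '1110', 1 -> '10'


Encode each number as n ones followed by a terminating 0:
  12 -> 1111111111110 (13 bits)
  9 -> 1111111110 (10 bits)
  6 -> 1111110 (7 bits)
Total length = 13 + 10 + 7 = 30 bits.

Unary([12, 9, 6]) = 111111111111011111111101111110 (30 bits)


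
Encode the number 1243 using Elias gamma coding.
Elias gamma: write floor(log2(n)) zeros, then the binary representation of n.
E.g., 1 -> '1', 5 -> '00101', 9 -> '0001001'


num_bits = floor(log2(1243)) + 1 = 11
leading_zeros = num_bits - 1 = 10
binary(1243) = 10011011011

Elias gamma(1243) = '0000000000' + '10011011011' = 000000000010011011011 (21 bits)


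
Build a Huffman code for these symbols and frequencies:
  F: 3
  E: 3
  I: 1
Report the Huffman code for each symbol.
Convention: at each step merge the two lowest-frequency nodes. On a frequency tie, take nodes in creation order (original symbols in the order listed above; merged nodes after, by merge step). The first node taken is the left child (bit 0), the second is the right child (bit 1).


Huffman tree construction:
Step 1: Merge I(1) + F(3) = 4
Step 2: Merge E(3) + (I+F)(4) = 7
Read each symbol's code off the tree from the root (left child = 0, right child = 1).

Codes:
  F: 11 (length 2)
  E: 0 (length 1)
  I: 10 (length 2)
Average code length: 11/7 = 1.5714 bits/symbol


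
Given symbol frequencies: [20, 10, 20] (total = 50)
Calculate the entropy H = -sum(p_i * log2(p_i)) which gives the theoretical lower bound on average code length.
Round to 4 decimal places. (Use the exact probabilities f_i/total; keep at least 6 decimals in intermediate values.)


Per-symbol terms -p_i * log2(p_i) with p_i = f_i/50:
  p = 20/50 = 0.400000: log2(p) = -1.321928, -p*log2(p) = 0.528771
  p = 10/50 = 0.200000: log2(p) = -2.321928, -p*log2(p) = 0.464386
  p = 20/50 = 0.400000: log2(p) = -1.321928, -p*log2(p) = 0.528771
H = 0.528771 + 0.464386 + 0.528771 = 1.521928

H = 1.5219 bits/symbol


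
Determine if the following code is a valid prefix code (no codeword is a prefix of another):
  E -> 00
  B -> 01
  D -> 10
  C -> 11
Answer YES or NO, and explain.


Checking each pair (does one codeword prefix another?):
  E='00' vs B='01': no prefix
  E='00' vs D='10': no prefix
  E='00' vs C='11': no prefix
  B='01' vs E='00': no prefix
  B='01' vs D='10': no prefix
  B='01' vs C='11': no prefix
  D='10' vs E='00': no prefix
  D='10' vs B='01': no prefix
  D='10' vs C='11': no prefix
  C='11' vs E='00': no prefix
  C='11' vs B='01': no prefix
  C='11' vs D='10': no prefix
No violation found over all pairs.

YES -- this is a valid prefix code. No codeword is a prefix of any other codeword.


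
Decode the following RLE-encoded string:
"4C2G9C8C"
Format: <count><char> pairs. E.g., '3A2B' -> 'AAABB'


Expanding each <count><char> pair:
  4C -> 'CCCC'
  2G -> 'GG'
  9C -> 'CCCCCCCCC'
  8C -> 'CCCCCCCC'

Decoded = CCCCGGCCCCCCCCCCCCCCCCC


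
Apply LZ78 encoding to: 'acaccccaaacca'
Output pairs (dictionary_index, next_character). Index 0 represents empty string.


LZ78 encoding steps:
Dictionary: {0: ''}
Step 1: w='' (idx 0), next='a' -> output (0, 'a'), add 'a' as idx 1
Step 2: w='' (idx 0), next='c' -> output (0, 'c'), add 'c' as idx 2
Step 3: w='a' (idx 1), next='c' -> output (1, 'c'), add 'ac' as idx 3
Step 4: w='c' (idx 2), next='c' -> output (2, 'c'), add 'cc' as idx 4
Step 5: w='c' (idx 2), next='a' -> output (2, 'a'), add 'ca' as idx 5
Step 6: w='a' (idx 1), next='a' -> output (1, 'a'), add 'aa' as idx 6
Step 7: w='cc' (idx 4), next='a' -> output (4, 'a'), add 'cca' as idx 7


Encoded: [(0, 'a'), (0, 'c'), (1, 'c'), (2, 'c'), (2, 'a'), (1, 'a'), (4, 'a')]


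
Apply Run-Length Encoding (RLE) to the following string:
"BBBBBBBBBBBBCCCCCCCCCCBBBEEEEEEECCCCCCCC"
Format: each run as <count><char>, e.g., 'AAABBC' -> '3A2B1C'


Scanning runs left to right:
  i=0: run of 'B' x 12 -> '12B'
  i=12: run of 'C' x 10 -> '10C'
  i=22: run of 'B' x 3 -> '3B'
  i=25: run of 'E' x 7 -> '7E'
  i=32: run of 'C' x 8 -> '8C'

RLE = 12B10C3B7E8C


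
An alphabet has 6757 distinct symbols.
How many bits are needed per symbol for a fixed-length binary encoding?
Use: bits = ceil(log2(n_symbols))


log2(6757) = 12.7222
Bracket: 2^12 = 4096 < 6757 <= 2^13 = 8192
So ceil(log2(6757)) = 13

bits = ceil(log2(6757)) = ceil(12.7222) = 13 bits


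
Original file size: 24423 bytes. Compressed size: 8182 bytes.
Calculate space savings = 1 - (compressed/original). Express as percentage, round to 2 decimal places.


ratio = compressed/original = 8182/24423 = 0.335012
savings = 1 - ratio = 1 - 0.335012 = 0.664988
as a percentage: 0.664988 * 100 = 66.5%

Space savings = 1 - 8182/24423 = 66.5%


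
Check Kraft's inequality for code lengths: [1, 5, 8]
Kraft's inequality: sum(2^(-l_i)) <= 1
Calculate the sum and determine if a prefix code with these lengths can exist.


Sum = 2^(-1) + 2^(-5) + 2^(-8)
    = 0.5 + 0.03125 + 0.00390625
    = 137/256 = 0.53515625
Since 0.53515625 <= 1, Kraft's inequality IS satisfied.
A prefix code with these lengths CAN exist.

Kraft sum = 0.53515625. Satisfied.


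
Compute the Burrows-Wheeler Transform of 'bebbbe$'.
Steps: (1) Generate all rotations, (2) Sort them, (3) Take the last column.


Rotations (sorted):
  0: $bebbbe -> last char: e
  1: bbbe$be -> last char: e
  2: bbe$beb -> last char: b
  3: be$bebb -> last char: b
  4: bebbbe$ -> last char: $
  5: e$bebbb -> last char: b
  6: ebbbe$b -> last char: b


BWT = eebb$bb


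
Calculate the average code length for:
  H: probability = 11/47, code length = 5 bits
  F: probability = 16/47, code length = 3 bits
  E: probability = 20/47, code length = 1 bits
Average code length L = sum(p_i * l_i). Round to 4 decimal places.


Weighted contributions p_i * l_i:
  H: (11/47) * 5 = 55/47
  F: (16/47) * 3 = 48/47
  E: (20/47) * 1 = 20/47
Sum = (55 + 48 + 20)/47 = 123/47

L = 123/47 = 2.6170 bits/symbol


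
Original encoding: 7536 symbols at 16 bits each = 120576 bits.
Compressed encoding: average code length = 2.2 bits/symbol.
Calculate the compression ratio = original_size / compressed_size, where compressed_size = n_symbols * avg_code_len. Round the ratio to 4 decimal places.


original_size = n_symbols * orig_bits = 7536 * 16 = 120576 bits
compressed_size = n_symbols * avg_code_len = 7536 * 2.2 = 16579.2 bits
ratio = original_size / compressed_size = 120576 / 16579.2 = 7.2727

Compression ratio = 7.2727


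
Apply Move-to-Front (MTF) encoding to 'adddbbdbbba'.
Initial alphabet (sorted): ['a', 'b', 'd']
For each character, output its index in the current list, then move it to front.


MTF encoding:
'a': index 0 in ['a', 'b', 'd'] -> ['a', 'b', 'd']
'd': index 2 in ['a', 'b', 'd'] -> ['d', 'a', 'b']
'd': index 0 in ['d', 'a', 'b'] -> ['d', 'a', 'b']
'd': index 0 in ['d', 'a', 'b'] -> ['d', 'a', 'b']
'b': index 2 in ['d', 'a', 'b'] -> ['b', 'd', 'a']
'b': index 0 in ['b', 'd', 'a'] -> ['b', 'd', 'a']
'd': index 1 in ['b', 'd', 'a'] -> ['d', 'b', 'a']
'b': index 1 in ['d', 'b', 'a'] -> ['b', 'd', 'a']
'b': index 0 in ['b', 'd', 'a'] -> ['b', 'd', 'a']
'b': index 0 in ['b', 'd', 'a'] -> ['b', 'd', 'a']
'a': index 2 in ['b', 'd', 'a'] -> ['a', 'b', 'd']


Output: [0, 2, 0, 0, 2, 0, 1, 1, 0, 0, 2]


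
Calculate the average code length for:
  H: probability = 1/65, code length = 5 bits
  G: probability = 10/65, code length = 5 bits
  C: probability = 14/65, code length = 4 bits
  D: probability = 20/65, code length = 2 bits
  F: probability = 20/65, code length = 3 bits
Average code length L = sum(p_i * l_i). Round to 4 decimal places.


Weighted contributions p_i * l_i:
  H: (1/65) * 5 = 5/65
  G: (10/65) * 5 = 50/65
  C: (14/65) * 4 = 56/65
  D: (20/65) * 2 = 40/65
  F: (20/65) * 3 = 60/65
Sum = (5 + 50 + 56 + 40 + 60)/65 = 211/65

L = 211/65 = 3.2462 bits/symbol


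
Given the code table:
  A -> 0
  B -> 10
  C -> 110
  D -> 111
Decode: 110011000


Decoding:
110 -> C
0 -> A
110 -> C
0 -> A
0 -> A


Result: CACAA


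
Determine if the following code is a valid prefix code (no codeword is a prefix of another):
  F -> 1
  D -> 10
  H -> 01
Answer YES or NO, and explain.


Checking each pair (does one codeword prefix another?):
  F='1' vs D='10': prefix -- VIOLATION

NO -- this is NOT a valid prefix code. F (1) is a prefix of D (10).


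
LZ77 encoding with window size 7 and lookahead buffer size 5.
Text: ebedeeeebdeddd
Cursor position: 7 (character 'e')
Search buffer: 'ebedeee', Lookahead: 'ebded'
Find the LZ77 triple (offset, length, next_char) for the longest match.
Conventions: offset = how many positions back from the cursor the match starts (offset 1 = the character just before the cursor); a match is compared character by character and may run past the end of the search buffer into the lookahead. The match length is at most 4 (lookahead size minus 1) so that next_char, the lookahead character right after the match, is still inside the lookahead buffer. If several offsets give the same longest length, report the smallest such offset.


Try each offset into the search buffer:
  offset=1 (pos 6, char 'e'): match length 1
  offset=2 (pos 5, char 'e'): match length 1
  offset=3 (pos 4, char 'e'): match length 1
  offset=4 (pos 3, char 'd'): match length 0
  offset=5 (pos 2, char 'e'): match length 1
  offset=6 (pos 1, char 'b'): match length 0
  offset=7 (pos 0, char 'e'): match length 2
Longest match has length 2 at offset 7.
next_char = character at position 7 + 2 = 9 -> 'd'

Best match: offset=7, length=2 (matching 'eb' starting at position 0)
LZ77 triple: (7, 2, 'd')


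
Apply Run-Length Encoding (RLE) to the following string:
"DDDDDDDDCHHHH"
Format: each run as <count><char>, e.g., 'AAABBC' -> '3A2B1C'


Scanning runs left to right:
  i=0: run of 'D' x 8 -> '8D'
  i=8: run of 'C' x 1 -> '1C'
  i=9: run of 'H' x 4 -> '4H'

RLE = 8D1C4H


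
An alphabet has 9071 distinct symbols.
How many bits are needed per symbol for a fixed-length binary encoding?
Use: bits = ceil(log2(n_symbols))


log2(9071) = 13.147
Bracket: 2^13 = 8192 < 9071 <= 2^14 = 16384
So ceil(log2(9071)) = 14

bits = ceil(log2(9071)) = ceil(13.147) = 14 bits


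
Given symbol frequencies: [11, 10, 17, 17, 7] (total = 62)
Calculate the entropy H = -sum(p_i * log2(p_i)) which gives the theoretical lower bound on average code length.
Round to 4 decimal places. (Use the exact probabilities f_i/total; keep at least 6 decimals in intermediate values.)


Per-symbol terms -p_i * log2(p_i) with p_i = f_i/62:
  p = 11/62 = 0.177419: log2(p) = -2.494765, -p*log2(p) = 0.442620
  p = 10/62 = 0.161290: log2(p) = -2.632268, -p*log2(p) = 0.424559
  p = 17/62 = 0.274194: log2(p) = -1.866733, -p*log2(p) = 0.511846
  p = 17/62 = 0.274194: log2(p) = -1.866733, -p*log2(p) = 0.511846
  p = 7/62 = 0.112903: log2(p) = -3.146841, -p*log2(p) = 0.355289
H = 0.442620 + 0.424559 + 0.511846 + 0.511846 + 0.355289 = 2.246160

H = 2.2462 bits/symbol


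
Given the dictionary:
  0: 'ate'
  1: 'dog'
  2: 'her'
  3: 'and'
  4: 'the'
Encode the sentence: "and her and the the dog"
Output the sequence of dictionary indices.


Look up each word in the dictionary:
  'and' -> 3
  'her' -> 2
  'and' -> 3
  'the' -> 4
  'the' -> 4
  'dog' -> 1

Encoded: [3, 2, 3, 4, 4, 1]


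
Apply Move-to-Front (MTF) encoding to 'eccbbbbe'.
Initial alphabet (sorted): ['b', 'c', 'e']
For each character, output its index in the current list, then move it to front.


MTF encoding:
'e': index 2 in ['b', 'c', 'e'] -> ['e', 'b', 'c']
'c': index 2 in ['e', 'b', 'c'] -> ['c', 'e', 'b']
'c': index 0 in ['c', 'e', 'b'] -> ['c', 'e', 'b']
'b': index 2 in ['c', 'e', 'b'] -> ['b', 'c', 'e']
'b': index 0 in ['b', 'c', 'e'] -> ['b', 'c', 'e']
'b': index 0 in ['b', 'c', 'e'] -> ['b', 'c', 'e']
'b': index 0 in ['b', 'c', 'e'] -> ['b', 'c', 'e']
'e': index 2 in ['b', 'c', 'e'] -> ['e', 'b', 'c']


Output: [2, 2, 0, 2, 0, 0, 0, 2]


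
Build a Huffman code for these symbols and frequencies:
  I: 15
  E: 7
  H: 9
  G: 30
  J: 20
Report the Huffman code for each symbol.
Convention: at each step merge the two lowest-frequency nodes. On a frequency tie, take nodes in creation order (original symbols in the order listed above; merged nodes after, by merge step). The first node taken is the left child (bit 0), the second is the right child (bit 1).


Huffman tree construction:
Step 1: Merge E(7) + H(9) = 16
Step 2: Merge I(15) + (E+H)(16) = 31
Step 3: Merge J(20) + G(30) = 50
Step 4: Merge (I+(E+H))(31) + (J+G)(50) = 81
Read each symbol's code off the tree from the root (left child = 0, right child = 1).

Codes:
  I: 00 (length 2)
  E: 010 (length 3)
  H: 011 (length 3)
  G: 11 (length 2)
  J: 10 (length 2)
Average code length: 178/81 = 2.1975 bits/symbol


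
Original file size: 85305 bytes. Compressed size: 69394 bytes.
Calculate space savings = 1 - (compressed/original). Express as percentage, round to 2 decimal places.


ratio = compressed/original = 69394/85305 = 0.813481
savings = 1 - ratio = 1 - 0.813481 = 0.186519
as a percentage: 0.186519 * 100 = 18.65%

Space savings = 1 - 69394/85305 = 18.65%


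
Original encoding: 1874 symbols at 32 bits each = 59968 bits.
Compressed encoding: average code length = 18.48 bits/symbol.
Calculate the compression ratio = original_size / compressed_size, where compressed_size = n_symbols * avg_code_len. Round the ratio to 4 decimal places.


original_size = n_symbols * orig_bits = 1874 * 32 = 59968 bits
compressed_size = n_symbols * avg_code_len = 1874 * 18.48 = 34631.52 bits
ratio = original_size / compressed_size = 59968 / 34631.52 = 1.7316

Compression ratio = 1.7316


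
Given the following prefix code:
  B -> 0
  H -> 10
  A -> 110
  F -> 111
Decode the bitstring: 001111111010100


Decoding step by step:
Bits 0 -> B
Bits 0 -> B
Bits 111 -> F
Bits 111 -> F
Bits 10 -> H
Bits 10 -> H
Bits 10 -> H
Bits 0 -> B


Decoded message: BBFFHHHB


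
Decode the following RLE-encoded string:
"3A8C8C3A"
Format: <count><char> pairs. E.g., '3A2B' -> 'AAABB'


Expanding each <count><char> pair:
  3A -> 'AAA'
  8C -> 'CCCCCCCC'
  8C -> 'CCCCCCCC'
  3A -> 'AAA'

Decoded = AAACCCCCCCCCCCCCCCCAAA


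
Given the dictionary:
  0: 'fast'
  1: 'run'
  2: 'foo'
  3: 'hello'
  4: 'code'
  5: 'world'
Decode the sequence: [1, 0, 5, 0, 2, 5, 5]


Look up each index in the dictionary:
  1 -> 'run'
  0 -> 'fast'
  5 -> 'world'
  0 -> 'fast'
  2 -> 'foo'
  5 -> 'world'
  5 -> 'world'

Decoded: "run fast world fast foo world world"


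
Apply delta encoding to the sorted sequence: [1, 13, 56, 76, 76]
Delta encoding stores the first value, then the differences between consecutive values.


First value: 1
Deltas:
  13 - 1 = 12
  56 - 13 = 43
  76 - 56 = 20
  76 - 76 = 0


Delta encoded: [1, 12, 43, 20, 0]


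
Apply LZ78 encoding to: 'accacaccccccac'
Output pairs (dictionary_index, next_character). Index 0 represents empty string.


LZ78 encoding steps:
Dictionary: {0: ''}
Step 1: w='' (idx 0), next='a' -> output (0, 'a'), add 'a' as idx 1
Step 2: w='' (idx 0), next='c' -> output (0, 'c'), add 'c' as idx 2
Step 3: w='c' (idx 2), next='a' -> output (2, 'a'), add 'ca' as idx 3
Step 4: w='ca' (idx 3), next='c' -> output (3, 'c'), add 'cac' as idx 4
Step 5: w='c' (idx 2), next='c' -> output (2, 'c'), add 'cc' as idx 5
Step 6: w='cc' (idx 5), next='c' -> output (5, 'c'), add 'ccc' as idx 6
Step 7: w='a' (idx 1), next='c' -> output (1, 'c'), add 'ac' as idx 7


Encoded: [(0, 'a'), (0, 'c'), (2, 'a'), (3, 'c'), (2, 'c'), (5, 'c'), (1, 'c')]


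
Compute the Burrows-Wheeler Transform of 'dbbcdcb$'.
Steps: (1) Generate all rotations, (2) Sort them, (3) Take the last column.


Rotations (sorted):
  0: $dbbcdcb -> last char: b
  1: b$dbbcdc -> last char: c
  2: bbcdcb$d -> last char: d
  3: bcdcb$db -> last char: b
  4: cb$dbbcd -> last char: d
  5: cdcb$dbb -> last char: b
  6: dbbcdcb$ -> last char: $
  7: dcb$dbbc -> last char: c


BWT = bcdbdb$c


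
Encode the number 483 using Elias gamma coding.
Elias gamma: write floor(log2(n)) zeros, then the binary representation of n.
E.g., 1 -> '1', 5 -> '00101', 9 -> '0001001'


num_bits = floor(log2(483)) + 1 = 9
leading_zeros = num_bits - 1 = 8
binary(483) = 111100011

Elias gamma(483) = '00000000' + '111100011' = 00000000111100011 (17 bits)


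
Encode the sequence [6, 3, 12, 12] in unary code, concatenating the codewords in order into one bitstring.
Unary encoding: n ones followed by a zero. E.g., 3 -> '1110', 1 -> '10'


Encode each number as n ones followed by a terminating 0:
  6 -> 1111110 (7 bits)
  3 -> 1110 (4 bits)
  12 -> 1111111111110 (13 bits)
  12 -> 1111111111110 (13 bits)
Total length = 7 + 4 + 13 + 13 = 37 bits.

Unary([6, 3, 12, 12]) = 1111110111011111111111101111111111110 (37 bits)


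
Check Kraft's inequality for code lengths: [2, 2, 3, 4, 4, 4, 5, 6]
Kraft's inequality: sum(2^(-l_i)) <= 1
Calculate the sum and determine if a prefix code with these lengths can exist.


Sum = 2^(-2) + 2^(-2) + 2^(-3) + 2^(-4) + 2^(-4) + 2^(-4) + 2^(-5) + 2^(-6)
    = 0.25 + 0.25 + 0.125 + 0.0625 + 0.0625 + 0.0625 + 0.03125 + 0.015625
    = 55/64 = 0.859375
Since 0.859375 <= 1, Kraft's inequality IS satisfied.
A prefix code with these lengths CAN exist.

Kraft sum = 0.859375. Satisfied.


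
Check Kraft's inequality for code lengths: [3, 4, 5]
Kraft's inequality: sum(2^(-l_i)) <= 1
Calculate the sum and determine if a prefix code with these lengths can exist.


Sum = 2^(-3) + 2^(-4) + 2^(-5)
    = 0.125 + 0.0625 + 0.03125
    = 7/32 = 0.21875
Since 0.21875 <= 1, Kraft's inequality IS satisfied.
A prefix code with these lengths CAN exist.

Kraft sum = 0.21875. Satisfied.


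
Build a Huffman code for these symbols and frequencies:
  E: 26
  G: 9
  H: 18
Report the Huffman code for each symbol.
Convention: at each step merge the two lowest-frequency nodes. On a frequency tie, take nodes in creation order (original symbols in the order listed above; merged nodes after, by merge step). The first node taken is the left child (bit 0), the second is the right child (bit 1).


Huffman tree construction:
Step 1: Merge G(9) + H(18) = 27
Step 2: Merge E(26) + (G+H)(27) = 53
Read each symbol's code off the tree from the root (left child = 0, right child = 1).

Codes:
  E: 0 (length 1)
  G: 10 (length 2)
  H: 11 (length 2)
Average code length: 80/53 = 1.5094 bits/symbol


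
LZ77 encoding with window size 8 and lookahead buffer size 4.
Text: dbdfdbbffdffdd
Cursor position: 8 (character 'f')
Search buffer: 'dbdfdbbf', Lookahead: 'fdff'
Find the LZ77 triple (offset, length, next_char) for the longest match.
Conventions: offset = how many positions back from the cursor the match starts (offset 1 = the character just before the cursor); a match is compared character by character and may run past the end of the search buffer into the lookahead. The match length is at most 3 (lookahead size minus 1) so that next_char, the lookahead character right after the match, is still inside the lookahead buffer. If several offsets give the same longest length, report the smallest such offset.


Try each offset into the search buffer:
  offset=1 (pos 7, char 'f'): match length 1
  offset=2 (pos 6, char 'b'): match length 0
  offset=3 (pos 5, char 'b'): match length 0
  offset=4 (pos 4, char 'd'): match length 0
  offset=5 (pos 3, char 'f'): match length 2
  offset=6 (pos 2, char 'd'): match length 0
  offset=7 (pos 1, char 'b'): match length 0
  offset=8 (pos 0, char 'd'): match length 0
Longest match has length 2 at offset 5.
next_char = character at position 8 + 2 = 10 -> 'f'

Best match: offset=5, length=2 (matching 'fd' starting at position 3)
LZ77 triple: (5, 2, 'f')


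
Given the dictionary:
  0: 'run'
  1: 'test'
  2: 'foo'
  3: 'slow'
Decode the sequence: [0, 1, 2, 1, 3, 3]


Look up each index in the dictionary:
  0 -> 'run'
  1 -> 'test'
  2 -> 'foo'
  1 -> 'test'
  3 -> 'slow'
  3 -> 'slow'

Decoded: "run test foo test slow slow"


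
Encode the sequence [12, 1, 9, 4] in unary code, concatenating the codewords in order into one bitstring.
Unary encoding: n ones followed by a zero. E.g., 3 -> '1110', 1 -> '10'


Encode each number as n ones followed by a terminating 0:
  12 -> 1111111111110 (13 bits)
  1 -> 10 (2 bits)
  9 -> 1111111110 (10 bits)
  4 -> 11110 (5 bits)
Total length = 13 + 2 + 10 + 5 = 30 bits.

Unary([12, 1, 9, 4]) = 111111111111010111111111011110 (30 bits)


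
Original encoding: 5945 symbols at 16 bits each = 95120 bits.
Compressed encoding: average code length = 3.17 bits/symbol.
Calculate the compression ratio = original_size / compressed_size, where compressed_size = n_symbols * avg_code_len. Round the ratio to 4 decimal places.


original_size = n_symbols * orig_bits = 5945 * 16 = 95120 bits
compressed_size = n_symbols * avg_code_len = 5945 * 3.17 = 18845.65 bits
ratio = original_size / compressed_size = 95120 / 18845.65 = 5.0473

Compression ratio = 5.0473


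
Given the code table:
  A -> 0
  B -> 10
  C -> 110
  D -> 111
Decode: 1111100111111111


Decoding:
111 -> D
110 -> C
0 -> A
111 -> D
111 -> D
111 -> D


Result: DCADDD


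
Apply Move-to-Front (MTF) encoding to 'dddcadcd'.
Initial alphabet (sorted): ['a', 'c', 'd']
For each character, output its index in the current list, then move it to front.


MTF encoding:
'd': index 2 in ['a', 'c', 'd'] -> ['d', 'a', 'c']
'd': index 0 in ['d', 'a', 'c'] -> ['d', 'a', 'c']
'd': index 0 in ['d', 'a', 'c'] -> ['d', 'a', 'c']
'c': index 2 in ['d', 'a', 'c'] -> ['c', 'd', 'a']
'a': index 2 in ['c', 'd', 'a'] -> ['a', 'c', 'd']
'd': index 2 in ['a', 'c', 'd'] -> ['d', 'a', 'c']
'c': index 2 in ['d', 'a', 'c'] -> ['c', 'd', 'a']
'd': index 1 in ['c', 'd', 'a'] -> ['d', 'c', 'a']


Output: [2, 0, 0, 2, 2, 2, 2, 1]


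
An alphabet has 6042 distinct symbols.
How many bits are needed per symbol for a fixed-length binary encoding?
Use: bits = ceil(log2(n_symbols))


log2(6042) = 12.5608
Bracket: 2^12 = 4096 < 6042 <= 2^13 = 8192
So ceil(log2(6042)) = 13

bits = ceil(log2(6042)) = ceil(12.5608) = 13 bits


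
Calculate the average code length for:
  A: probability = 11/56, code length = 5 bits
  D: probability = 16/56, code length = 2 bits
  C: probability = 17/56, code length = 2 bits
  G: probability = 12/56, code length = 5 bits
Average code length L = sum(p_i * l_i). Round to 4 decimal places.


Weighted contributions p_i * l_i:
  A: (11/56) * 5 = 55/56
  D: (16/56) * 2 = 32/56
  C: (17/56) * 2 = 34/56
  G: (12/56) * 5 = 60/56
Sum = (55 + 32 + 34 + 60)/56 = 181/56

L = 181/56 = 3.2321 bits/symbol


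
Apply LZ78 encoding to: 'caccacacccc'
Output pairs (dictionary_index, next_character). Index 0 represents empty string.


LZ78 encoding steps:
Dictionary: {0: ''}
Step 1: w='' (idx 0), next='c' -> output (0, 'c'), add 'c' as idx 1
Step 2: w='' (idx 0), next='a' -> output (0, 'a'), add 'a' as idx 2
Step 3: w='c' (idx 1), next='c' -> output (1, 'c'), add 'cc' as idx 3
Step 4: w='a' (idx 2), next='c' -> output (2, 'c'), add 'ac' as idx 4
Step 5: w='ac' (idx 4), next='c' -> output (4, 'c'), add 'acc' as idx 5
Step 6: w='cc' (idx 3), end of input -> output (3, '')


Encoded: [(0, 'c'), (0, 'a'), (1, 'c'), (2, 'c'), (4, 'c'), (3, '')]


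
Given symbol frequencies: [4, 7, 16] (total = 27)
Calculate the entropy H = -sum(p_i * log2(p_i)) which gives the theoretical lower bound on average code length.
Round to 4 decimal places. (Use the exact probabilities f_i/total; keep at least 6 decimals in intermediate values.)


Per-symbol terms -p_i * log2(p_i) with p_i = f_i/27:
  p = 4/27 = 0.148148: log2(p) = -2.754888, -p*log2(p) = 0.408131
  p = 7/27 = 0.259259: log2(p) = -1.947533, -p*log2(p) = 0.504916
  p = 16/27 = 0.592593: log2(p) = -0.754888, -p*log2(p) = 0.447341
H = 0.408131 + 0.504916 + 0.447341 = 1.360388

H = 1.3604 bits/symbol


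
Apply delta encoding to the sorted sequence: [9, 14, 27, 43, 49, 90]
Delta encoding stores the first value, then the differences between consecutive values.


First value: 9
Deltas:
  14 - 9 = 5
  27 - 14 = 13
  43 - 27 = 16
  49 - 43 = 6
  90 - 49 = 41


Delta encoded: [9, 5, 13, 16, 6, 41]


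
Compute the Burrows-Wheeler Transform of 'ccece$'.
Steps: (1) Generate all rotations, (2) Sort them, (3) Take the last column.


Rotations (sorted):
  0: $ccece -> last char: e
  1: ccece$ -> last char: $
  2: ce$cce -> last char: e
  3: cece$c -> last char: c
  4: e$ccec -> last char: c
  5: ece$cc -> last char: c


BWT = e$eccc


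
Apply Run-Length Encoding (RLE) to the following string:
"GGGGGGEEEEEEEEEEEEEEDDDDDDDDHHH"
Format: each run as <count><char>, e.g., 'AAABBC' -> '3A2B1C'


Scanning runs left to right:
  i=0: run of 'G' x 6 -> '6G'
  i=6: run of 'E' x 14 -> '14E'
  i=20: run of 'D' x 8 -> '8D'
  i=28: run of 'H' x 3 -> '3H'

RLE = 6G14E8D3H


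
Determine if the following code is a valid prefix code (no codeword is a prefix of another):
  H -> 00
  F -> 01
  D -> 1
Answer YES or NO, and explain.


Checking each pair (does one codeword prefix another?):
  H='00' vs F='01': no prefix
  H='00' vs D='1': no prefix
  F='01' vs H='00': no prefix
  F='01' vs D='1': no prefix
  D='1' vs H='00': no prefix
  D='1' vs F='01': no prefix
No violation found over all pairs.

YES -- this is a valid prefix code. No codeword is a prefix of any other codeword.


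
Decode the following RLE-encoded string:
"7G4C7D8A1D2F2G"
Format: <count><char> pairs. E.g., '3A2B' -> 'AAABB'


Expanding each <count><char> pair:
  7G -> 'GGGGGGG'
  4C -> 'CCCC'
  7D -> 'DDDDDDD'
  8A -> 'AAAAAAAA'
  1D -> 'D'
  2F -> 'FF'
  2G -> 'GG'

Decoded = GGGGGGGCCCCDDDDDDDAAAAAAAADFFGG


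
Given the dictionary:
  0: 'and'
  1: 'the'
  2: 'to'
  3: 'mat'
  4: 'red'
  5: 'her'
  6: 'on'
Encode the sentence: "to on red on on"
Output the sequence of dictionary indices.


Look up each word in the dictionary:
  'to' -> 2
  'on' -> 6
  'red' -> 4
  'on' -> 6
  'on' -> 6

Encoded: [2, 6, 4, 6, 6]


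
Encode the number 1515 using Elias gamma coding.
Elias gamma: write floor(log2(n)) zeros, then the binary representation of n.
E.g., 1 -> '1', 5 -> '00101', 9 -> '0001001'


num_bits = floor(log2(1515)) + 1 = 11
leading_zeros = num_bits - 1 = 10
binary(1515) = 10111101011

Elias gamma(1515) = '0000000000' + '10111101011' = 000000000010111101011 (21 bits)


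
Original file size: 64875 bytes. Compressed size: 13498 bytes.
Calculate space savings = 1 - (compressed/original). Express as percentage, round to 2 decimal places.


ratio = compressed/original = 13498/64875 = 0.208062
savings = 1 - ratio = 1 - 0.208062 = 0.791938
as a percentage: 0.791938 * 100 = 79.19%

Space savings = 1 - 13498/64875 = 79.19%


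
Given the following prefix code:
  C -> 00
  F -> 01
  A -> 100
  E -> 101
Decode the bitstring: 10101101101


Decoding step by step:
Bits 101 -> E
Bits 01 -> F
Bits 101 -> E
Bits 101 -> E


Decoded message: EFEE


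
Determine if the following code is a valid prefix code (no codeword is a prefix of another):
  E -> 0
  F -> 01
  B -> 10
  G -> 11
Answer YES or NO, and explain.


Checking each pair (does one codeword prefix another?):
  E='0' vs F='01': prefix -- VIOLATION

NO -- this is NOT a valid prefix code. E (0) is a prefix of F (01).
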